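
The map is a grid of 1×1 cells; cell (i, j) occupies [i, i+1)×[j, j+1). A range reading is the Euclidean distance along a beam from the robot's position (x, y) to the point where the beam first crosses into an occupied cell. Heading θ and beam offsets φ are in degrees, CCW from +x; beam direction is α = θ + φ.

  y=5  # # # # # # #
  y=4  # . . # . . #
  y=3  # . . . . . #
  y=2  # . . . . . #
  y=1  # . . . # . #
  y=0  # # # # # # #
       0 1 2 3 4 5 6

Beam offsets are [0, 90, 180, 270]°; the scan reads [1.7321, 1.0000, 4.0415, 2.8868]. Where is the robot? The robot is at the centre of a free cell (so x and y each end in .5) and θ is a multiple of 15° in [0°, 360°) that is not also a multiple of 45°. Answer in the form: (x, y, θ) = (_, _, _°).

The pose lattice has 18·16 = 288 candidates. Test each by forward raycasting.
  (3.5, 1.5, 105°): beam 1 = 3.6235 ≠ 1.7321 ✗
  (2.5, 2.5, 15°): beam 1 = 3.6235 ≠ 1.7321 ✗
  (5.5, 4.5, 240°): beam 1 = 2.8868 ≠ 1.7321 ✗
  …
  (4.5, 3.5, 30°): r_1=1.7321, r_2=1.0000, r_3=4.0415, r_4=2.8868 — all match ✓
Unique over the lattice → pose = (4.5, 3.5, 30°).

(x, y, θ) = (4.5, 3.5, 30°)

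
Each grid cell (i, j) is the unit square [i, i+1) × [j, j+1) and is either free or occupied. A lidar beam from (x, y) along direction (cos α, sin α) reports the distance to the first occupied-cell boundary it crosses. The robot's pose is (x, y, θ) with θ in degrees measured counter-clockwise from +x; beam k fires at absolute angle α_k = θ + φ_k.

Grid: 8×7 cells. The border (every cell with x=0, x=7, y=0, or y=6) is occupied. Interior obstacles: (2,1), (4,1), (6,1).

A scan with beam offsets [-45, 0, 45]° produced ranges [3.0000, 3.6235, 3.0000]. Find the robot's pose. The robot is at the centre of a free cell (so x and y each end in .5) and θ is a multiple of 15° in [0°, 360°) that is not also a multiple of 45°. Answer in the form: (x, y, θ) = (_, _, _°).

Candidates: 27 free-cell centres × 16 headings = 432 poses. Raycast each; keep the one whose scan matches to 4 dp.
  (2.5, 4.5, 345°): beam 2 = 4.6587 ≠ 3.6235 ✗
  (4.5, 3.5, 30°): beam 1 = 2.5882 ≠ 3.0000 ✗
  (3.5, 3.5, 345°): beam 1 = 1.7321 ≠ 3.0000 ✗
  (6.5, 3.5, 285°): beam 1 = 2.8868 ≠ 3.0000 ✗
  (5.5, 5.5, 210°): beam 1 = 1.9319 ≠ 3.0000 ✗
  …
  (4.5, 4.5, 195°): r_1=3.0000, r_2=3.6235, r_3=3.0000 — all match ✓
No second candidate reproduces the full scan.

(x, y, θ) = (4.5, 4.5, 195°)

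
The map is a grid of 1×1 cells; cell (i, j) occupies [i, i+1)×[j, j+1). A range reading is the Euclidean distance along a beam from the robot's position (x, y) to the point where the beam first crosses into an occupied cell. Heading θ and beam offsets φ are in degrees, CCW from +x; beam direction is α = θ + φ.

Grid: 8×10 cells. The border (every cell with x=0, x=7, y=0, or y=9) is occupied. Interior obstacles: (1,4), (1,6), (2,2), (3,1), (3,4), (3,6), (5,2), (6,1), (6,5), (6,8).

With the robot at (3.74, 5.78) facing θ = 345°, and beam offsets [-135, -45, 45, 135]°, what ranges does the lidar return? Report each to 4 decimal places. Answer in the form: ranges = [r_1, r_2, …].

ranges = [2.0092, 3.2101, 3.7643, 0.2540]

beam 1: φ=-135°, α=210°
  d=(-0.8660,-0.5000)  start (3,5)  tX=0.8545 tY=1.5600  stride 1/|dx|=1.1547 1/|dy|=2.0000
    cross x-line → (2,5), t=0.8545
    cross y-line → (2,4), t=1.5600
    cross x-line → (1,4), t=2.0092 (wall)
  → r_1 = 2.0092
beam 2: φ=-45°, α=300°
  d=(0.5000,-0.8660)  start (3,5)  tX=0.5200 tY=0.9007  stride 1/|dx|=2.0000 1/|dy|=1.1547
    cross x-line → (4,5), t=0.5200
    cross y-line → (4,4), t=0.9007
    cross y-line → (4,3), t=2.0554
    cross x-line → (5,3), t=2.5200
    cross y-line → (5,2), t=3.2101 (wall)
  → r_2 = 3.2101
beam 3: φ=45°, α=30°
  d=(0.8660,0.5000)  start (3,5)  tX=0.3002 tY=0.4400  stride 1/|dx|=1.1547 1/|dy|=2.0000
    cross x-line → (4,5), t=0.3002
    cross y-line → (4,6), t=0.4400
    cross x-line → (5,6), t=1.4549
    cross y-line → (5,7), t=2.4400
    cross x-line → (6,7), t=2.6096
    cross x-line → (7,7), t=3.7643 (wall)
  → r_3 = 3.7643
beam 4: φ=135°, α=120°
  d=(-0.5000,0.8660)  start (3,5)  tX=1.4800 tY=0.2540  stride 1/|dx|=2.0000 1/|dy|=1.1547
    cross y-line → (3,6), t=0.2540 (wall)
  → r_4 = 0.2540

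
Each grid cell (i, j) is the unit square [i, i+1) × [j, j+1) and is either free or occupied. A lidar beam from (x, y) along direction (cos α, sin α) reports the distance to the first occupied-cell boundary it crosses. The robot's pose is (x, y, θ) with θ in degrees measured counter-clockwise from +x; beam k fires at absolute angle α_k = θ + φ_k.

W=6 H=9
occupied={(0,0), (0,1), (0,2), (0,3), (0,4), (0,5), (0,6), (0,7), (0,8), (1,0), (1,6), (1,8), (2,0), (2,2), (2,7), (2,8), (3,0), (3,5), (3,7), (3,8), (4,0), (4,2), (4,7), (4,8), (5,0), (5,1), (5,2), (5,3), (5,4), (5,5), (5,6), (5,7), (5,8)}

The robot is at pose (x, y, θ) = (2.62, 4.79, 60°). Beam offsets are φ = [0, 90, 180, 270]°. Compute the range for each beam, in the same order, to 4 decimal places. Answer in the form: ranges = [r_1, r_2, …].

ranges = [0.7600, 1.8706, 3.2400, 2.7482]

beam 1: φ=0°, α=60°
  direction (0.5000, 0.8660); cell (2,4); t to first gridline: x 0.7600, y 0.2425 (then +2.0000 / +1.1547)
    (2,5) via y @ 0.2425
    (3,5) via x @ 0.7600  # hit
  → r_1 = 0.7600
beam 2: φ=90°, α=150°
  direction (-0.8660, 0.5000); cell (2,4); t to first gridline: x 0.7159, y 0.4200 (then +1.1547 / +2.0000)
    (2,5) via y @ 0.4200
    (1,5) via x @ 0.7159
    (0,5) via x @ 1.8706  # hit
  → r_2 = 1.8706
beam 3: φ=180°, α=240°
  direction (-0.5000, -0.8660); cell (2,4); t to first gridline: x 1.2400, y 0.9122 (then +2.0000 / +1.1547)
    (2,3) via y @ 0.9122
    (1,3) via x @ 1.2400
    (1,2) via y @ 2.0669
    (1,1) via y @ 3.2216
    (0,1) via x @ 3.2400  # hit
  → r_3 = 3.2400
beam 4: φ=270°, α=330°
  direction (0.8660, -0.5000); cell (2,4); t to first gridline: x 0.4388, y 1.5800 (then +1.1547 / +2.0000)
    (3,4) via x @ 0.4388
    (3,3) via y @ 1.5800
    (4,3) via x @ 1.5935
    (5,3) via x @ 2.7482  # hit
  → r_4 = 2.7482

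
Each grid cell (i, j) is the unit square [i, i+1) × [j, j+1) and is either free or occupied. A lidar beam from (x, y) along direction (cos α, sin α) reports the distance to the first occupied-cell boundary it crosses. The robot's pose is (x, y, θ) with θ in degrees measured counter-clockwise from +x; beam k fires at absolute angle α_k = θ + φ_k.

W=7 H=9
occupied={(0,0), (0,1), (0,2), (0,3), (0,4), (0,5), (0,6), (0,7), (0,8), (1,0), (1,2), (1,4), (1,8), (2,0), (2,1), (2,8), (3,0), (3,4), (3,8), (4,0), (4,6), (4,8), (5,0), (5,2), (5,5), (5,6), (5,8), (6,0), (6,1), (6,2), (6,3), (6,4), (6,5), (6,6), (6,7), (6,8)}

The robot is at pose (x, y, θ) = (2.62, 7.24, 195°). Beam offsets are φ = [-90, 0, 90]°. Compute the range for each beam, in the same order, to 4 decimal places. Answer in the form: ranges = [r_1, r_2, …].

beam 1: φ=-90°, α=105°
  d=(-0.2588,0.9659)  start (2,7)  tX=2.3955 tY=0.7868  stride 1/|dx|=3.8637 1/|dy|=1.0353
    cross y-line → (2,8), t=0.7868 (wall)
  → r_1 = 0.7868
beam 2: φ=0°, α=195°
  d=(-0.9659,-0.2588)  start (2,7)  tX=0.6419 tY=0.9273  stride 1/|dx|=1.0353 1/|dy|=3.8637
    cross x-line → (1,7), t=0.6419
    cross y-line → (1,6), t=0.9273
    cross x-line → (0,6), t=1.6771 (wall)
  → r_2 = 1.6771
beam 3: φ=90°, α=285°
  d=(0.2588,-0.9659)  start (2,7)  tX=1.4682 tY=0.2485  stride 1/|dx|=3.8637 1/|dy|=1.0353
    cross y-line → (2,6), t=0.2485
    cross y-line → (2,5), t=1.2837
    cross x-line → (3,5), t=1.4682
    cross y-line → (3,4), t=2.3190 (wall)
  → r_3 = 2.3190

ranges = [0.7868, 1.6771, 2.3190]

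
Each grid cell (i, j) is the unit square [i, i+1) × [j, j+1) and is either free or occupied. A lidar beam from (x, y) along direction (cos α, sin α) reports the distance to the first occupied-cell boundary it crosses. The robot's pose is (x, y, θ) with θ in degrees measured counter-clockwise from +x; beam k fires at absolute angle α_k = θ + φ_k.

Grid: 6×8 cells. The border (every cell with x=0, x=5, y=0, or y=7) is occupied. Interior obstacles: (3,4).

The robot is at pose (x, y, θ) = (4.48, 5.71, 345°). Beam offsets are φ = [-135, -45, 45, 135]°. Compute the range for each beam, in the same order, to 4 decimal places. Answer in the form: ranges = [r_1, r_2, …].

beam 1: φ=-135°, α=210°
  cosα=-0.8660 sinα=-0.5000 | (4,5) | tMaxX 0.5543 tMaxY 1.4200 | tΔX 1.1547 tΔY 2.0000
    t=0.5543 [x] (3,5)
    t=1.4200 [y] (3,4) — stop
  → r_1 = 1.4200
beam 2: φ=-45°, α=300°
  cosα=0.5000 sinα=-0.8660 | (4,5) | tMaxX 1.0400 tMaxY 0.8198 | tΔX 2.0000 tΔY 1.1547
    t=0.8198 [y] (4,4)
    t=1.0400 [x] (5,4) — stop
  → r_2 = 1.0400
beam 3: φ=45°, α=30°
  cosα=0.8660 sinα=0.5000 | (4,5) | tMaxX 0.6004 tMaxY 0.5800 | tΔX 1.1547 tΔY 2.0000
    t=0.5800 [y] (4,6)
    t=0.6004 [x] (5,6) — stop
  → r_3 = 0.6004
beam 4: φ=135°, α=120°
  cosα=-0.5000 sinα=0.8660 | (4,5) | tMaxX 0.9600 tMaxY 0.3349 | tΔX 2.0000 tΔY 1.1547
    t=0.3349 [y] (4,6)
    t=0.9600 [x] (3,6)
    t=1.4896 [y] (3,7) — stop
  → r_4 = 1.4896

ranges = [1.4200, 1.0400, 0.6004, 1.4896]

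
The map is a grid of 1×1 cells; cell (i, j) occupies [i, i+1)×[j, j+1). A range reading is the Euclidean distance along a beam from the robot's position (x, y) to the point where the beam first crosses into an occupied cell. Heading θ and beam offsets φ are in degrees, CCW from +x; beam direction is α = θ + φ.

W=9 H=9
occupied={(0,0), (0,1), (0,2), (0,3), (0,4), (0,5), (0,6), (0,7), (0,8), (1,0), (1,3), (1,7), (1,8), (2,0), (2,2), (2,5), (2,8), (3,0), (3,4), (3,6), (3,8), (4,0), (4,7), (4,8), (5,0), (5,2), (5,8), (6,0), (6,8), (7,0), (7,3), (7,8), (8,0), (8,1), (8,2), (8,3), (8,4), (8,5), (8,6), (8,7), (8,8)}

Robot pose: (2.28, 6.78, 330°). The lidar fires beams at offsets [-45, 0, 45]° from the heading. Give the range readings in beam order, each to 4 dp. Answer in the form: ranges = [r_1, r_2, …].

ranges = [0.8075, 0.8314, 0.7454]

beam 1: φ=-45°, α=285°
  cosα=0.2588 sinα=-0.9659 | (2,6) | tMaxX 2.7819 tMaxY 0.8075 | tΔX 3.8637 tΔY 1.0353
    t=0.8075 [y] (2,5) — stop
  → r_1 = 0.8075
beam 2: φ=0°, α=330°
  cosα=0.8660 sinα=-0.5000 | (2,6) | tMaxX 0.8314 tMaxY 1.5600 | tΔX 1.1547 tΔY 2.0000
    t=0.8314 [x] (3,6) — stop
  → r_2 = 0.8314
beam 3: φ=45°, α=15°
  cosα=0.9659 sinα=0.2588 | (2,6) | tMaxX 0.7454 tMaxY 0.8500 | tΔX 1.0353 tΔY 3.8637
    t=0.7454 [x] (3,6) — stop
  → r_3 = 0.7454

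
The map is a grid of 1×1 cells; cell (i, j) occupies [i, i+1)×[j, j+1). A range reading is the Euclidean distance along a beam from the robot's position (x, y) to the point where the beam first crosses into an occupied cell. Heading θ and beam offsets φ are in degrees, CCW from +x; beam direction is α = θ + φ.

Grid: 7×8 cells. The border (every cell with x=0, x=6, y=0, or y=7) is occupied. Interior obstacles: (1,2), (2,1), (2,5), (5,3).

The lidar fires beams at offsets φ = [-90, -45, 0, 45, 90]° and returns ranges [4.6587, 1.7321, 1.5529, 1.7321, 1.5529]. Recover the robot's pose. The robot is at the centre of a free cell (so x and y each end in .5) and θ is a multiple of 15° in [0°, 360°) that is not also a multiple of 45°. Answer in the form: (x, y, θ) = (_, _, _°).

(x, y, θ) = (4.5, 5.5, 345°)

Enumerate (i+0.5, j+0.5, θ) over the 26 free cells and 16 admissible headings. For each, cast all 5 beams and compare to the given ranges.
  (1.5, 1.5, 240°): beam 1 = 0.5774 ≠ 4.6587 ✗
  (5.5, 4.5, 345°): beam 1 = 0.5176 ≠ 4.6587 ✗
  (3.5, 6.5, 75°): beam 1 = 2.5882 ≠ 4.6587 ✗
  (4.5, 6.5, 240°): beam 1 = 1.0000 ≠ 4.6587 ✗
  (1.5, 4.5, 60°): beam 1 = 5.1962 ≠ 4.6587 ✗
  …
  (4.5, 5.5, 345°): r_1=4.6587, r_2=1.7321, r_3=1.5529, r_4=1.7321, r_5=1.5529 — all match ✓
Only this pose fits every beam.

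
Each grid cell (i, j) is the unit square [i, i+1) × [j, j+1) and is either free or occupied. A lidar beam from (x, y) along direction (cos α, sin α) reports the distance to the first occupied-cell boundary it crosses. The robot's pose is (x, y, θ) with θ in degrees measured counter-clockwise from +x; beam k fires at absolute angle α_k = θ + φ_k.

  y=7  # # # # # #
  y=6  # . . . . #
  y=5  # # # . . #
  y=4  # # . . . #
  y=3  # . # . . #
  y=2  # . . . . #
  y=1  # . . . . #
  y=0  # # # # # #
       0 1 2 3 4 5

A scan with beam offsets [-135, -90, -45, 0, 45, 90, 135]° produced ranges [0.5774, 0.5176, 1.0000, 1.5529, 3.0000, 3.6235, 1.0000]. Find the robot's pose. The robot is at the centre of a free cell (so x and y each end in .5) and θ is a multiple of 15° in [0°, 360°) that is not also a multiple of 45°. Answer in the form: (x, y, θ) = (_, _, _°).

Candidates: 20 free-cell centres × 16 headings = 320 poses. Raycast each; keep the one whose scan matches to 4 dp.
  (1.5, 1.5, 300°): beam 1 = 0.5176 ≠ 0.5774 ✗
  (4.5, 4.5, 330°): beam 1 = 1.9319 ≠ 0.5774 ✗
  (1.5, 6.5, 300°): beam 1 = 0.5176 ≠ 0.5774 ✗
  (1.5, 6.5, 15°): beam 4 = 1.9319 ≠ 1.5529 ✗
  …
  (1.5, 2.5, 285°): r_1=0.5774, r_2=0.5176, r_3=1.0000, r_4=1.5529, r_5=3.0000, r_6=3.6235, r_7=1.0000 — all match ✓
No second candidate reproduces the full scan.

(x, y, θ) = (1.5, 2.5, 285°)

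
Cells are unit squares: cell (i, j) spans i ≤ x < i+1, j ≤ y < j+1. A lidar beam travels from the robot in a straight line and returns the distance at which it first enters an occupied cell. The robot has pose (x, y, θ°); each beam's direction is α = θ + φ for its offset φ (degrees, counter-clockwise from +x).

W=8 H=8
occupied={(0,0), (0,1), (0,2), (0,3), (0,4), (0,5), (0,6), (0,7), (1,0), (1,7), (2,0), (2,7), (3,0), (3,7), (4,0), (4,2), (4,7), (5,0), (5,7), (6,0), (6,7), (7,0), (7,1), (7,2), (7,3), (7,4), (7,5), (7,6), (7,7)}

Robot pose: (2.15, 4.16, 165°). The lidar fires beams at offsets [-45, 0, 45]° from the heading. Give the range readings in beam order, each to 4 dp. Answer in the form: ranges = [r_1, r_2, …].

beam 1: φ=-45°, α=120°
  dir = (cos 120°, sin 120°) = (-0.5000, 0.8660); from cell (2,4)
  next x-line at t=0.3000, next y-line at t=0.9699; Δt_x=2.0000, Δt_y=1.1547
    x: enter (1,4) at t=0.3000
    y: enter (1,5) at t=0.9699
    y: enter (1,6) at t=2.1246
    x: enter (0,6) at t=2.3000 ← occupied
  → r_1 = 2.3000
beam 2: φ=0°, α=165°
  dir = (cos 165°, sin 165°) = (-0.9659, 0.2588); from cell (2,4)
  next x-line at t=0.1553, next y-line at t=3.2455; Δt_x=1.0353, Δt_y=3.8637
    x: enter (1,4) at t=0.1553
    x: enter (0,4) at t=1.1906 ← occupied
  → r_2 = 1.1906
beam 3: φ=45°, α=210°
  dir = (cos 210°, sin 210°) = (-0.8660, -0.5000); from cell (2,4)
  next x-line at t=0.1732, next y-line at t=0.3200; Δt_x=1.1547, Δt_y=2.0000
    x: enter (1,4) at t=0.1732
    y: enter (1,3) at t=0.3200
    x: enter (0,3) at t=1.3279 ← occupied
  → r_3 = 1.3279

ranges = [2.3000, 1.1906, 1.3279]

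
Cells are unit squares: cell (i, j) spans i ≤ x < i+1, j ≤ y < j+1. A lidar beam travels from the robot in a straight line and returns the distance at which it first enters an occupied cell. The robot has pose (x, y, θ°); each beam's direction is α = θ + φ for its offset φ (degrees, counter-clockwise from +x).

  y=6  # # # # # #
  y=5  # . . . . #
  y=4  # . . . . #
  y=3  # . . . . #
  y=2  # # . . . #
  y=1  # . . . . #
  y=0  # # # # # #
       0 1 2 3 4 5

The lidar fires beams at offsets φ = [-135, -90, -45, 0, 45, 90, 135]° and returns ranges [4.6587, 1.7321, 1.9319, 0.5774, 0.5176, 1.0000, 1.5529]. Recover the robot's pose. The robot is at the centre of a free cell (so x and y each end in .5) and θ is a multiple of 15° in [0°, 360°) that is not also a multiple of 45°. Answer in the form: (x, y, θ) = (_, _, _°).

(x, y, θ) = (3.5, 1.5, 240°)

The pose lattice has 19·16 = 304 candidates. Test each by forward raycasting.
  (3.5, 2.5, 30°): beam 1 = 1.5529 ≠ 4.6587 ✗
  (4.5, 4.5, 60°): beam 1 = 1.9319 ≠ 4.6587 ✗
  (4.5, 4.5, 15°): beam 1 = 4.0415 ≠ 4.6587 ✗
  (1.5, 4.5, 285°): beam 1 = 0.5774 ≠ 4.6587 ✗
  …
  (3.5, 1.5, 240°): r_1=4.6587, r_2=1.7321, r_3=1.9319, r_4=0.5774, r_5=0.5176, r_6=1.0000, r_7=1.5529 — all match ✓
No second candidate reproduces the full scan.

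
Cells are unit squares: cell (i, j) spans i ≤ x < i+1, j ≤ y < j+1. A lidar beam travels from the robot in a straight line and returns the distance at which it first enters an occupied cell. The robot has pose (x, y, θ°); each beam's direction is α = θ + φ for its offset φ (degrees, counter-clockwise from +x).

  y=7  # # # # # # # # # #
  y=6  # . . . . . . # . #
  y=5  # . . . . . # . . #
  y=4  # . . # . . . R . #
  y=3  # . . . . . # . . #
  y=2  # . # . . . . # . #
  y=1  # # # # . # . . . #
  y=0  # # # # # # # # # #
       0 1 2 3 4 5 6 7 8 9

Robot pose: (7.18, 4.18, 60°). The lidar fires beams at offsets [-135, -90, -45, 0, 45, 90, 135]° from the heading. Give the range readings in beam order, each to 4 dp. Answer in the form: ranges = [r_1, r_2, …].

beam 1: φ=-135°, α=285°
  direction (0.2588, -0.9659); cell (7,4); t to first gridline: x 3.1682, y 0.1863 (then +3.8637 / +1.0353)
    (7,3) via y @ 0.1863
    (7,2) via y @ 1.2216  # hit
  → r_1 = 1.2216
beam 2: φ=-90°, α=330°
  direction (0.8660, -0.5000); cell (7,4); t to first gridline: x 0.9469, y 0.3600 (then +1.1547 / +2.0000)
    (7,3) via y @ 0.3600
    (8,3) via x @ 0.9469
    (9,3) via x @ 2.1016  # hit
  → r_2 = 2.1016
beam 3: φ=-45°, α=15°
  direction (0.9659, 0.2588); cell (7,4); t to first gridline: x 0.8489, y 3.1682 (then +1.0353 / +3.8637)
    (8,4) via x @ 0.8489
    (9,4) via x @ 1.8842  # hit
  → r_3 = 1.8842
beam 4: φ=0°, α=60°
  direction (0.5000, 0.8660); cell (7,4); t to first gridline: x 1.6400, y 0.9469 (then +2.0000 / +1.1547)
    (7,5) via y @ 0.9469
    (8,5) via x @ 1.6400
    (8,6) via y @ 2.1016
    (8,7) via y @ 3.2563  # hit
  → r_4 = 3.2563
beam 5: φ=45°, α=105°
  direction (-0.2588, 0.9659); cell (7,4); t to first gridline: x 0.6955, y 0.8489 (then +3.8637 / +1.0353)
    (6,4) via x @ 0.6955
    (6,5) via y @ 0.8489  # hit
  → r_5 = 0.8489
beam 6: φ=90°, α=150°
  direction (-0.8660, 0.5000); cell (7,4); t to first gridline: x 0.2078, y 1.6400 (then +1.1547 / +2.0000)
    (6,4) via x @ 0.2078
    (5,4) via x @ 1.3625
    (5,5) via y @ 1.6400
    (4,5) via x @ 2.5172
    (4,6) via y @ 3.6400
    (3,6) via x @ 3.6719
    (2,6) via x @ 4.8266
    (2,7) via y @ 5.6400  # hit
  → r_6 = 5.6400
beam 7: φ=135°, α=195°
  direction (-0.9659, -0.2588); cell (7,4); t to first gridline: x 0.1863, y 0.6955 (then +1.0353 / +3.8637)
    (6,4) via x @ 0.1863
    (6,3) via y @ 0.6955  # hit
  → r_7 = 0.6955

ranges = [1.2216, 2.1016, 1.8842, 3.2563, 0.8489, 5.6400, 0.6955]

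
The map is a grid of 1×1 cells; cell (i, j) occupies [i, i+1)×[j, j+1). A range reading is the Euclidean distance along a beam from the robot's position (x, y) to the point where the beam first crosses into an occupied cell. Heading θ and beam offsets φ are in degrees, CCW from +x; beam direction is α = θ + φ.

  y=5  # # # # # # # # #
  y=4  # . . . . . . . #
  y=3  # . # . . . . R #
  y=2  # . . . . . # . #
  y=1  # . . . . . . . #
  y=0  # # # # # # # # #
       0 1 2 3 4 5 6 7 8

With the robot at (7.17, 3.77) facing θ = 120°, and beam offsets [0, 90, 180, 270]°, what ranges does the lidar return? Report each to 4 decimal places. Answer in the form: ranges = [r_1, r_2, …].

ranges = [1.4203, 5.5400, 1.6600, 0.9584]

beam 1: φ=0°, α=120°
  direction (-0.5000, 0.8660); cell (7,3); t to first gridline: x 0.3400, y 0.2656 (then +2.0000 / +1.1547)
    (7,4) via y @ 0.2656
    (6,4) via x @ 0.3400
    (6,5) via y @ 1.4203  # hit
  → r_1 = 1.4203
beam 2: φ=90°, α=210°
  direction (-0.8660, -0.5000); cell (7,3); t to first gridline: x 0.1963, y 1.5400 (then +1.1547 / +2.0000)
    (6,3) via x @ 0.1963
    (5,3) via x @ 1.3510
    (5,2) via y @ 1.5400
    (4,2) via x @ 2.5057
    (4,1) via y @ 3.5400
    (3,1) via x @ 3.6604
    (2,1) via x @ 4.8151
    (2,0) via y @ 5.5400  # hit
  → r_2 = 5.5400
beam 3: φ=180°, α=300°
  direction (0.5000, -0.8660); cell (7,3); t to first gridline: x 1.6600, y 0.8891 (then +2.0000 / +1.1547)
    (7,2) via y @ 0.8891
    (8,2) via x @ 1.6600  # hit
  → r_3 = 1.6600
beam 4: φ=270°, α=30°
  direction (0.8660, 0.5000); cell (7,3); t to first gridline: x 0.9584, y 0.4600 (then +1.1547 / +2.0000)
    (7,4) via y @ 0.4600
    (8,4) via x @ 0.9584  # hit
  → r_4 = 0.9584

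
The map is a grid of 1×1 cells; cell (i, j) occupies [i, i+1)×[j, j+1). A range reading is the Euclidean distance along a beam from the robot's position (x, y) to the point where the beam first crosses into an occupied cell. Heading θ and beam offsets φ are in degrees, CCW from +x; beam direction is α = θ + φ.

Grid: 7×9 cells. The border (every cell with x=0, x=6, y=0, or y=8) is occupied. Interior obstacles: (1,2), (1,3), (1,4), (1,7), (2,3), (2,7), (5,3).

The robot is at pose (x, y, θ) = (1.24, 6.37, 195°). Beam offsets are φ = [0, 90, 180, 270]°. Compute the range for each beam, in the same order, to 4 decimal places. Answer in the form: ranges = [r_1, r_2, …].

beam 1: φ=0°, α=195°
  cosα=-0.9659 sinα=-0.2588 | (1,6) | tMaxX 0.2485 tMaxY 1.4296 | tΔX 1.0353 tΔY 3.8637
    t=0.2485 [x] (0,6) — stop
  → r_1 = 0.2485
beam 2: φ=90°, α=285°
  cosα=0.2588 sinα=-0.9659 | (1,6) | tMaxX 2.9364 tMaxY 0.3831 | tΔX 3.8637 tΔY 1.0353
    t=0.3831 [y] (1,5)
    t=1.4183 [y] (1,4) — stop
  → r_2 = 1.4183
beam 3: φ=180°, α=15°
  cosα=0.9659 sinα=0.2588 | (1,6) | tMaxX 0.7868 tMaxY 2.4341 | tΔX 1.0353 tΔY 3.8637
    t=0.7868 [x] (2,6)
    t=1.8221 [x] (3,6)
    t=2.4341 [y] (3,7)
    t=2.8574 [x] (4,7)
    t=3.8926 [x] (5,7)
    t=4.9279 [x] (6,7) — stop
  → r_3 = 4.9279
beam 4: φ=270°, α=105°
  cosα=-0.2588 sinα=0.9659 | (1,6) | tMaxX 0.9273 tMaxY 0.6522 | tΔX 3.8637 tΔY 1.0353
    t=0.6522 [y] (1,7) — stop
  → r_4 = 0.6522

ranges = [0.2485, 1.4183, 4.9279, 0.6522]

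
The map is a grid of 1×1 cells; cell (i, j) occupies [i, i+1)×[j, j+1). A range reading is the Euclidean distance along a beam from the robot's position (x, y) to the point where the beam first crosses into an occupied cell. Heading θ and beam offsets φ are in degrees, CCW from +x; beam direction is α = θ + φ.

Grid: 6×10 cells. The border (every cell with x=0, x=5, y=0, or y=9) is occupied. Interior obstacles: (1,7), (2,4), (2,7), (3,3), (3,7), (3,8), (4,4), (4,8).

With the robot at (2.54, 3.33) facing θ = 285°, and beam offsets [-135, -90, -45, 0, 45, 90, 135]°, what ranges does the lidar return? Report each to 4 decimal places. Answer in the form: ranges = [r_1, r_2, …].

beam 1: φ=-135°, α=150°
  direction (-0.8660, 0.5000); cell (2,3); t to first gridline: x 0.6235, y 1.3400 (then +1.1547 / +2.0000)
    (1,3) via x @ 0.6235
    (1,4) via y @ 1.3400
    (0,4) via x @ 1.7782  # hit
  → r_1 = 1.7782
beam 2: φ=-90°, α=195°
  direction (-0.9659, -0.2588); cell (2,3); t to first gridline: x 0.5590, y 1.2750 (then +1.0353 / +3.8637)
    (1,3) via x @ 0.5590
    (1,2) via y @ 1.2750
    (0,2) via x @ 1.5943  # hit
  → r_2 = 1.5943
beam 3: φ=-45°, α=240°
  direction (-0.5000, -0.8660); cell (2,3); t to first gridline: x 1.0800, y 0.3811 (then +2.0000 / +1.1547)
    (2,2) via y @ 0.3811
    (1,2) via x @ 1.0800
    (1,1) via y @ 1.5358
    (1,0) via y @ 2.6905  # hit
  → r_3 = 2.6905
beam 4: φ=0°, α=285°
  direction (0.2588, -0.9659); cell (2,3); t to first gridline: x 1.7773, y 0.3416 (then +3.8637 / +1.0353)
    (2,2) via y @ 0.3416
    (2,1) via y @ 1.3769
    (3,1) via x @ 1.7773
    (3,0) via y @ 2.4122  # hit
  → r_4 = 2.4122
beam 5: φ=45°, α=330°
  direction (0.8660, -0.5000); cell (2,3); t to first gridline: x 0.5312, y 0.6600 (then +1.1547 / +2.0000)
    (3,3) via x @ 0.5312  # hit
  → r_5 = 0.5312
beam 6: φ=90°, α=15°
  direction (0.9659, 0.2588); cell (2,3); t to first gridline: x 0.4762, y 2.5887 (then +1.0353 / +3.8637)
    (3,3) via x @ 0.4762  # hit
  → r_6 = 0.4762
beam 7: φ=135°, α=60°
  direction (0.5000, 0.8660); cell (2,3); t to first gridline: x 0.9200, y 0.7736 (then +2.0000 / +1.1547)
    (2,4) via y @ 0.7736  # hit
  → r_7 = 0.7736

ranges = [1.7782, 1.5943, 2.6905, 2.4122, 0.5312, 0.4762, 0.7736]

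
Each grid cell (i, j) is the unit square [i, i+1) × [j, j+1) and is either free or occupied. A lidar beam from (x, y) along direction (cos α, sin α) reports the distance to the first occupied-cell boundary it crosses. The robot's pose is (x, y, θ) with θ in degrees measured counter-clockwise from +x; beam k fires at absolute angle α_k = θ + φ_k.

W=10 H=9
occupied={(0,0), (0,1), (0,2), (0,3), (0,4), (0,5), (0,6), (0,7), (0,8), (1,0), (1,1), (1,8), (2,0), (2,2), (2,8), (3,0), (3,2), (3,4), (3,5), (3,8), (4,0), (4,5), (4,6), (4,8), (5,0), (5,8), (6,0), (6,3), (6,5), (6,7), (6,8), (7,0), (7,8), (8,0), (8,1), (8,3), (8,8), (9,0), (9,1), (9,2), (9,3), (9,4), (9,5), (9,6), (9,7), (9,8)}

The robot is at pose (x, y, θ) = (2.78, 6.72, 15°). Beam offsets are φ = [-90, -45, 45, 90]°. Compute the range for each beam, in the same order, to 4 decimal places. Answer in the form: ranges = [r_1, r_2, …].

beam 1: φ=-90°, α=285°
  d=(0.2588,-0.9659)  start (2,6)  tX=0.8500 tY=0.7454  stride 1/|dx|=3.8637 1/|dy|=1.0353
    cross y-line → (2,5), t=0.7454
    cross x-line → (3,5), t=0.8500 (wall)
  → r_1 = 0.8500
beam 2: φ=-45°, α=330°
  d=(0.8660,-0.5000)  start (2,6)  tX=0.2540 tY=1.4400  stride 1/|dx|=1.1547 1/|dy|=2.0000
    cross x-line → (3,6), t=0.2540
    cross x-line → (4,6), t=1.4087 (wall)
  → r_2 = 1.4087
beam 3: φ=45°, α=60°
  d=(0.5000,0.8660)  start (2,6)  tX=0.4400 tY=0.3233  stride 1/|dx|=2.0000 1/|dy|=1.1547
    cross y-line → (2,7), t=0.3233
    cross x-line → (3,7), t=0.4400
    cross y-line → (3,8), t=1.4780 (wall)
  → r_3 = 1.4780
beam 4: φ=90°, α=105°
  d=(-0.2588,0.9659)  start (2,6)  tX=3.0137 tY=0.2899  stride 1/|dx|=3.8637 1/|dy|=1.0353
    cross y-line → (2,7), t=0.2899
    cross y-line → (2,8), t=1.3252 (wall)
  → r_4 = 1.3252

ranges = [0.8500, 1.4087, 1.4780, 1.3252]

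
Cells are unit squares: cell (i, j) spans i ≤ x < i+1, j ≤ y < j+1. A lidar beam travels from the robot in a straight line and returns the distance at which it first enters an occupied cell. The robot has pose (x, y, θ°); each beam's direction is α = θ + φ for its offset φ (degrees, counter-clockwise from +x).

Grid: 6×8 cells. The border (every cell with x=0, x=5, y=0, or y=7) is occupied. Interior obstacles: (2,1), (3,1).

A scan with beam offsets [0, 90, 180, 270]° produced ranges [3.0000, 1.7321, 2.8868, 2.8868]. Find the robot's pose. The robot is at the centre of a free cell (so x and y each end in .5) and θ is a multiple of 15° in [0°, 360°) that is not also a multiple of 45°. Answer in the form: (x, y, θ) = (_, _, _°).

(x, y, θ) = (3.5, 4.5, 300°)

Candidates: 22 free-cell centres × 16 headings = 352 poses. Raycast each; keep the one whose scan matches to 4 dp.
  (2.5, 6.5, 240°): beam 2 = 2.8868 ≠ 1.7321 ✗
  (4.5, 4.5, 60°): beam 1 = 1.0000 ≠ 3.0000 ✗
  (1.5, 6.5, 210°): beam 1 = 0.5774 ≠ 3.0000 ✗
  (2.5, 2.5, 15°): beam 1 = 2.5882 ≠ 3.0000 ✗
  …
  (3.5, 4.5, 300°): r_1=3.0000, r_2=1.7321, r_3=2.8868, r_4=2.8868 — all match ✓
Only this pose fits every beam.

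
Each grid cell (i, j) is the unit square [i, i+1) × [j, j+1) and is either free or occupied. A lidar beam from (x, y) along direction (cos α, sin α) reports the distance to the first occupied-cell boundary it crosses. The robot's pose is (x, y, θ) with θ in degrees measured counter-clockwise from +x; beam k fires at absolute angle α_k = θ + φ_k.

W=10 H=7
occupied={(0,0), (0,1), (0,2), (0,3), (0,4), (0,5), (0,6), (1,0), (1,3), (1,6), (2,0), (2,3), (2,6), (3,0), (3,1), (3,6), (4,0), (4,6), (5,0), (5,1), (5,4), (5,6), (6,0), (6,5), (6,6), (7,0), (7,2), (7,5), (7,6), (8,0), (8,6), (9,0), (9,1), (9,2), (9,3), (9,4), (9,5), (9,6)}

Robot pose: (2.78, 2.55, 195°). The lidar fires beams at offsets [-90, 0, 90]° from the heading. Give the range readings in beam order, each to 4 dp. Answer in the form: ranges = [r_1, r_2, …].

ranges = [0.4659, 1.8428, 0.8500]

beam 1: φ=-90°, α=105°
  direction (-0.2588, 0.9659); cell (2,2); t to first gridline: x 3.0137, y 0.4659 (then +3.8637 / +1.0353)
    (2,3) via y @ 0.4659  # hit
  → r_1 = 0.4659
beam 2: φ=0°, α=195°
  direction (-0.9659, -0.2588); cell (2,2); t to first gridline: x 0.8075, y 2.1250 (then +1.0353 / +3.8637)
    (1,2) via x @ 0.8075
    (0,2) via x @ 1.8428  # hit
  → r_2 = 1.8428
beam 3: φ=90°, α=285°
  direction (0.2588, -0.9659); cell (2,2); t to first gridline: x 0.8500, y 0.5694 (then +3.8637 / +1.0353)
    (2,1) via y @ 0.5694
    (3,1) via x @ 0.8500  # hit
  → r_3 = 0.8500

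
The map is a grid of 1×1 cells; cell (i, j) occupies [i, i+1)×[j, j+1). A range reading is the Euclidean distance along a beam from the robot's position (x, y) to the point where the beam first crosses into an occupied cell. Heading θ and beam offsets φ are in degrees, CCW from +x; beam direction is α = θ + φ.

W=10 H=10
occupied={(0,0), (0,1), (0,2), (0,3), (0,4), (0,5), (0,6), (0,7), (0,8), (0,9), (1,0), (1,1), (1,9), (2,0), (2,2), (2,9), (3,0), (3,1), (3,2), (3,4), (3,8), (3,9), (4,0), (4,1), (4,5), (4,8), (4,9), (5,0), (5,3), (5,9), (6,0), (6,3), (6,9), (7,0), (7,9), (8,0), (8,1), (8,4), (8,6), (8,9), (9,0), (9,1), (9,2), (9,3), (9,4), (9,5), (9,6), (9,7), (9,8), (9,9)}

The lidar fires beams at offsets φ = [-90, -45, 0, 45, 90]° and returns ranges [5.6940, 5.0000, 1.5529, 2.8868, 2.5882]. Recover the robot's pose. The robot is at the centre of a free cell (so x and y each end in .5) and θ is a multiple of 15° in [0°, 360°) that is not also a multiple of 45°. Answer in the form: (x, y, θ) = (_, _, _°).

(x, y, θ) = (3.5, 6.5, 75°)

Candidates: 50 free-cell centres × 16 headings = 800 poses. Raycast each; keep the one whose scan matches to 4 dp.
  (7.5, 7.5, 345°): beam 1 = 3.6235 ≠ 5.6940 ✗
  (8.5, 5.5, 165°): beam 1 = 0.5176 ≠ 5.6940 ✗
  (4.5, 7.5, 15°): beam 1 = 1.5529 ≠ 5.6940 ✗
  …
  (3.5, 6.5, 75°): r_1=5.6940, r_2=5.0000, r_3=1.5529, r_4=2.8868, r_5=2.5882 — all match ✓
Only this pose fits every beam.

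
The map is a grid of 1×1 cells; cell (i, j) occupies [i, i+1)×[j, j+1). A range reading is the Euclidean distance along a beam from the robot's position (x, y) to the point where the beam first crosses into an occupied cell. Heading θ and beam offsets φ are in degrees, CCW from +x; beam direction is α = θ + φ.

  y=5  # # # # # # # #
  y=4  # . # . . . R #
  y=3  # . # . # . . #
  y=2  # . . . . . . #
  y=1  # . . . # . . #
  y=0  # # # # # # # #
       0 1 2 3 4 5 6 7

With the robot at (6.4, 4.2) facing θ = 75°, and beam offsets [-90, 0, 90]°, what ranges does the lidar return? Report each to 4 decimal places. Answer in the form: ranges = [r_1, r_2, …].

beam 1: φ=-90°, α=345°
  direction (0.9659, -0.2588); cell (6,4); t to first gridline: x 0.6212, y 0.7727 (then +1.0353 / +3.8637)
    (7,4) via x @ 0.6212  # hit
  → r_1 = 0.6212
beam 2: φ=0°, α=75°
  direction (0.2588, 0.9659); cell (6,4); t to first gridline: x 2.3182, y 0.8282 (then +3.8637 / +1.0353)
    (6,5) via y @ 0.8282  # hit
  → r_2 = 0.8282
beam 3: φ=90°, α=165°
  direction (-0.9659, 0.2588); cell (6,4); t to first gridline: x 0.4141, y 3.0910 (then +1.0353 / +3.8637)
    (5,4) via x @ 0.4141
    (4,4) via x @ 1.4494
    (3,4) via x @ 2.4847
    (3,5) via y @ 3.0910  # hit
  → r_3 = 3.0910

ranges = [0.6212, 0.8282, 3.0910]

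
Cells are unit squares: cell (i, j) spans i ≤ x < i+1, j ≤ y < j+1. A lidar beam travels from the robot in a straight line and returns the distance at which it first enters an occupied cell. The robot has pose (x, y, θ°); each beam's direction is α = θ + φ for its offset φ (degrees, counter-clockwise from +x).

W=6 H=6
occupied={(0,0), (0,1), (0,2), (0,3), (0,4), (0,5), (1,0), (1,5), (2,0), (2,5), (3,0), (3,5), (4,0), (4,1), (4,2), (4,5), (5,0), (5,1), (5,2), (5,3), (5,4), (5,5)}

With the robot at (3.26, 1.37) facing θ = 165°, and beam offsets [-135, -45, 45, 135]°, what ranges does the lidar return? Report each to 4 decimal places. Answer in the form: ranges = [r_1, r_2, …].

ranges = [0.8545, 4.1916, 0.7400, 0.4272]

beam 1: φ=-135°, α=30°
  dir = (cos 30°, sin 30°) = (0.8660, 0.5000); from cell (3,1)
  next x-line at t=0.8545, next y-line at t=1.2600; Δt_x=1.1547, Δt_y=2.0000
    x: enter (4,1) at t=0.8545 ← occupied
  → r_1 = 0.8545
beam 2: φ=-45°, α=120°
  dir = (cos 120°, sin 120°) = (-0.5000, 0.8660); from cell (3,1)
  next x-line at t=0.5200, next y-line at t=0.7275; Δt_x=2.0000, Δt_y=1.1547
    x: enter (2,1) at t=0.5200
    y: enter (2,2) at t=0.7275
    y: enter (2,3) at t=1.8822
    x: enter (1,3) at t=2.5200
    y: enter (1,4) at t=3.0369
    y: enter (1,5) at t=4.1916 ← occupied
  → r_2 = 4.1916
beam 3: φ=45°, α=210°
  dir = (cos 210°, sin 210°) = (-0.8660, -0.5000); from cell (3,1)
  next x-line at t=0.3002, next y-line at t=0.7400; Δt_x=1.1547, Δt_y=2.0000
    x: enter (2,1) at t=0.3002
    y: enter (2,0) at t=0.7400 ← occupied
  → r_3 = 0.7400
beam 4: φ=135°, α=300°
  dir = (cos 300°, sin 300°) = (0.5000, -0.8660); from cell (3,1)
  next x-line at t=1.4800, next y-line at t=0.4272; Δt_x=2.0000, Δt_y=1.1547
    y: enter (3,0) at t=0.4272 ← occupied
  → r_4 = 0.4272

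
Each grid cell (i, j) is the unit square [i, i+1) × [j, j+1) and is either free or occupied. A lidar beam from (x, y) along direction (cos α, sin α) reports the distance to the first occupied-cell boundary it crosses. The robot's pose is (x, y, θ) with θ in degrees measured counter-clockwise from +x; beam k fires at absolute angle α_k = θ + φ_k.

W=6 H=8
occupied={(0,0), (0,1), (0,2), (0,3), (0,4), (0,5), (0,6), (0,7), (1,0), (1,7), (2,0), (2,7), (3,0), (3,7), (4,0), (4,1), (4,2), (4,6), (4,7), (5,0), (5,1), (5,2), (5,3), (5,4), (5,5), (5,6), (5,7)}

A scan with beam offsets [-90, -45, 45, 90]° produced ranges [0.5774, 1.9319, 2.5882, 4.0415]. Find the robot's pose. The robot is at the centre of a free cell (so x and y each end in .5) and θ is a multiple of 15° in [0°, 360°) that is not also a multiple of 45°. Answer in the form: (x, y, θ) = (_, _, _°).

The pose lattice has 21·16 = 336 candidates. Test each by forward raycasting.
  (3.5, 5.5, 255°): beam 1 = 2.5882 ≠ 0.5774 ✗
  (4.5, 5.5, 240°): beam 1 = 3.0000 ≠ 0.5774 ✗
  (2.5, 5.5, 105°): beam 1 = 1.9319 ≠ 0.5774 ✗
  …
  (1.5, 3.5, 300°): r_1=0.5774, r_2=1.9319, r_3=2.5882, r_4=4.0415 — all match ✓
No second candidate reproduces the full scan.

(x, y, θ) = (1.5, 3.5, 300°)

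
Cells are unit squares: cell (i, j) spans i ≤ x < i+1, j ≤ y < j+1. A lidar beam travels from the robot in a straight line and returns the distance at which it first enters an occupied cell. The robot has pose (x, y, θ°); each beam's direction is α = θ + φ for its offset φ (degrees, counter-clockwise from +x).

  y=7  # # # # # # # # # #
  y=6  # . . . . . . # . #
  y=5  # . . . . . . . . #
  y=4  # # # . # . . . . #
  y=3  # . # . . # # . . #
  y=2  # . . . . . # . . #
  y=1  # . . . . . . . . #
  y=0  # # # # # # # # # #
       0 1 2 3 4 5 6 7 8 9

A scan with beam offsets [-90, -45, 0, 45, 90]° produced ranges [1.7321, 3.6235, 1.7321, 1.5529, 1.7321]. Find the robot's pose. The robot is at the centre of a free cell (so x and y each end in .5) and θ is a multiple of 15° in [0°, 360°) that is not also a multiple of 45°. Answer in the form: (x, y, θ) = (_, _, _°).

(x, y, θ) = (5.5, 5.5, 30°)

Candidates: 40 free-cell centres × 16 headings = 640 poses. Raycast each; keep the one whose scan matches to 4 dp.
  (1.5, 3.5, 255°): beam 1 = 0.5176 ≠ 1.7321 ✗
  (1.5, 2.5, 150°): beam 1 = 1.0000 ≠ 1.7321 ✗
  (4.5, 1.5, 15°): beam 1 = 0.5176 ≠ 1.7321 ✗
  (6.5, 4.5, 30°): beam 1 = 0.5774 ≠ 1.7321 ✗
  …
  (5.5, 5.5, 30°): r_1=1.7321, r_2=3.6235, r_3=1.7321, r_4=1.5529, r_5=1.7321 — all match ✓
No second candidate reproduces the full scan.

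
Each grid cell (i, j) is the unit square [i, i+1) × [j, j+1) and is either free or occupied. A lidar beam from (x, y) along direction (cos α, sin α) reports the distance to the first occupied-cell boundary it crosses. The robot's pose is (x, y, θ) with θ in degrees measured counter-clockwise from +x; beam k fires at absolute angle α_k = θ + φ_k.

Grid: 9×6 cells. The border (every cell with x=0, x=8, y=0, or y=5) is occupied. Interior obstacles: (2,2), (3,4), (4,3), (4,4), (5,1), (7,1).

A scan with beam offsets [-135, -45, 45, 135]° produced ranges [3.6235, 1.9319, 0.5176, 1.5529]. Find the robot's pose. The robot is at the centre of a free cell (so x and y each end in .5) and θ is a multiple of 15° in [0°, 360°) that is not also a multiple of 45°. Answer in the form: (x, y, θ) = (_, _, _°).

(x, y, θ) = (3.5, 1.5, 240°)

The pose lattice has 22·16 = 352 candidates. Test each by forward raycasting.
  (1.5, 1.5, 30°): beam 1 = 0.5176 ≠ 3.6235 ✗
  (5.5, 2.5, 105°): beam 1 = 1.7321 ≠ 3.6235 ✗
  (5.5, 3.5, 285°): beam 1 = 0.5774 ≠ 3.6235 ✗
  (1.5, 2.5, 15°): beam 1 = 1.0000 ≠ 3.6235 ✗
  …
  (3.5, 1.5, 240°): r_1=3.6235, r_2=1.9319, r_3=0.5176, r_4=1.5529 — all match ✓
No second candidate reproduces the full scan.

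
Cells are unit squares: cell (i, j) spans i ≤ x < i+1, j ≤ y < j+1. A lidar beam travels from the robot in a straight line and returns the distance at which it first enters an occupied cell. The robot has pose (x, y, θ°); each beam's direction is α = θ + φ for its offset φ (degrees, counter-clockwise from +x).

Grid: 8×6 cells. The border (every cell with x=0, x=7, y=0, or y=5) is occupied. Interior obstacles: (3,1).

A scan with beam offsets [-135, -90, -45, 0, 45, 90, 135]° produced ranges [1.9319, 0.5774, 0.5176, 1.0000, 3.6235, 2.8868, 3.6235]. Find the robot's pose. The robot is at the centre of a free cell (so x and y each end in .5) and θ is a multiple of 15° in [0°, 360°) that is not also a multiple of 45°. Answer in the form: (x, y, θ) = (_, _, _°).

(x, y, θ) = (4.5, 4.5, 150°)

Candidates: 23 free-cell centres × 16 headings = 368 poses. Raycast each; keep the one whose scan matches to 4 dp.
  (5.5, 2.5, 105°): beam 1 = 1.7321 ≠ 1.9319 ✗
  (4.5, 3.5, 150°): beam 1 = 2.5882 ≠ 1.9319 ✗
  (1.5, 1.5, 345°): beam 1 = 0.5774 ≠ 1.9319 ✗
  (2.5, 4.5, 30°): beam 1 = 3.6235 ≠ 1.9319 ✗
  …
  (4.5, 4.5, 150°): r_1=1.9319, r_2=0.5774, r_3=0.5176, r_4=1.0000, r_5=3.6235, r_6=2.8868, r_7=3.6235 — all match ✓
Unique over the lattice → pose = (4.5, 4.5, 150°).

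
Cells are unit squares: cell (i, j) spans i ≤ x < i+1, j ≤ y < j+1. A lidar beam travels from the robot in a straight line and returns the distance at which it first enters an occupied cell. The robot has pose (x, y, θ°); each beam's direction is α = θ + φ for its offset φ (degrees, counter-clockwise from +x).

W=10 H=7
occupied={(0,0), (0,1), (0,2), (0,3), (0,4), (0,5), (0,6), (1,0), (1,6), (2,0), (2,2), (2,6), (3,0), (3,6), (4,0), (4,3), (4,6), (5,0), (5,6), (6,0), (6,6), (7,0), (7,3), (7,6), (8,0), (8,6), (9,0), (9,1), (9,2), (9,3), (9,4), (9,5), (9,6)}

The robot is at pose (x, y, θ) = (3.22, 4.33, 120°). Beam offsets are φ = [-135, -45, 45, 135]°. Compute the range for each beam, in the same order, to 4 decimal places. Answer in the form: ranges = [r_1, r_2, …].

ranges = [1.2750, 1.7289, 2.2983, 1.3769]

beam 1: φ=-135°, α=345°
  direction (0.9659, -0.2588); cell (3,4); t to first gridline: x 0.8075, y 1.2750 (then +1.0353 / +3.8637)
    (4,4) via x @ 0.8075
    (4,3) via y @ 1.2750  # hit
  → r_1 = 1.2750
beam 2: φ=-45°, α=75°
  direction (0.2588, 0.9659); cell (3,4); t to first gridline: x 3.0137, y 0.6936 (then +3.8637 / +1.0353)
    (3,5) via y @ 0.6936
    (3,6) via y @ 1.7289  # hit
  → r_2 = 1.7289
beam 3: φ=45°, α=165°
  direction (-0.9659, 0.2588); cell (3,4); t to first gridline: x 0.2278, y 2.5887 (then +1.0353 / +3.8637)
    (2,4) via x @ 0.2278
    (1,4) via x @ 1.2630
    (0,4) via x @ 2.2983  # hit
  → r_3 = 2.2983
beam 4: φ=135°, α=255°
  direction (-0.2588, -0.9659); cell (3,4); t to first gridline: x 0.8500, y 0.3416 (then +3.8637 / +1.0353)
    (3,3) via y @ 0.3416
    (2,3) via x @ 0.8500
    (2,2) via y @ 1.3769  # hit
  → r_4 = 1.3769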